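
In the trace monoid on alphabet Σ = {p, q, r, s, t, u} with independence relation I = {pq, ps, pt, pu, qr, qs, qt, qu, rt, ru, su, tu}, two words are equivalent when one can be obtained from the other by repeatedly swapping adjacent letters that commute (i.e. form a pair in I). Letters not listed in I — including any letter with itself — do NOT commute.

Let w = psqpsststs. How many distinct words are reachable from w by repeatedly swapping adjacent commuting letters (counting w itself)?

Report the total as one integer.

360

#0=p has no predecessor
#1=s has no predecessor
#2=q has no predecessor
#3=p depends on [0:p]
#4=s depends on [1:s]
#5=s depends on [4:s]
#6=t depends on [5:s]
#7=s depends on [6:t]
#8=t depends on [7:s]
#9=s depends on [8:t]
sources: [0:p, 1:s, 2:q]
N(rest) = Σ N(rest − s) over sources s of rest; N(one piece) = 1:
  size 1 → [2]=1  [3]=1  [9]=1
  size 2 → [0,3]=1  [2,3]=2  [2,9]=2  [3,9]=2  [8,9]=1
  size 3 → [0,2,3]=3  [0,3,9]=3  [2,3,9]=6  [2,8,9]=3  [3,8,9]=3  [7,8,9]=1
  size 4 → [0,2,3,9]=12  [0,3,8,9]=6  [2,3,8,9]=12  [2,7,8,9]=4  [3,7,8,9]=4  [6,7,8,9]=1
  size 5 → [0,2,3,8,9]=30  [0,3,7,8,9]=10  [2,3,7,8,9]=20  [2,6,7,8,9]=5  [3,6,7,8,9]=5  [5,6,7,8,9]=1
  size 6 → [0,2,3,7,8,9]=60  [0,3,6,7,8,9]=15  [2,3,6,7,8,9]=30  [2,5,6,7,8,9]=6  [3,5,6,7,8,9]=6  [4,5,6,7,8,9]=1
  size 7 → [0,2,3,6,7,8,9]=105  [0,3,5,6,7,8,9]=21  [1,4,5,6,7,8,9]=1  [2,3,5,6,7,8,9]=42  [2,4,5,6,7,8,9]=7  [3,4,5,6,7,8,9]=7
  size 8 → [0,2,3,5,6,7,8,9]=168  [0,3,4,5,6,7,8,9]=28  [1,2,4,5,6,7,8,9]=8  [1,3,4,5,6,7,8,9]=8  [2,3,4,5,6,7,8,9]=56
  first=0(p) contributes 72
  first=1(s) contributes 252
  first=2(q) contributes 36
|[w]| = 360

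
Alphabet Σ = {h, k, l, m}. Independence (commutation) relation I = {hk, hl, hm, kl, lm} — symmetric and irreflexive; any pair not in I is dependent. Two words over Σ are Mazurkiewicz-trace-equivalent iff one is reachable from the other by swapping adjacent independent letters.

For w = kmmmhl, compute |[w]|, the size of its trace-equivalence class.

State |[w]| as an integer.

30

drop 0:k onto floor
drop 1:m onto {0:k}
drop 2:m onto {1:m}
drop 3:m onto {2:m}
drop 4:h onto floor
drop 5:l onto floor
ground layer = {0:k, 4:h, 5:l}
drop-orders for the pieces not yet dropped (sum over which currently-grounded one goes next):
  1 to go: {3} 1  {4} 1  {5} 1
  2 to go: {2,3} 1  {3,4} 2  {3,5} 2  {4,5} 2
  3 to go: {1,2,3} 1  {2,3,4} 3  {2,3,5} 3  {3,4,5} 6
  4 to go: {0,1,2,3} 1  {1,2,3,4} 4  {1,2,3,5} 4  {2,3,4,5} 12
  if 0:k drops first: 20 orders
  if 4:h drops first: 5 orders
  if 5:l drops first: 5 orders
heap linearizations: 30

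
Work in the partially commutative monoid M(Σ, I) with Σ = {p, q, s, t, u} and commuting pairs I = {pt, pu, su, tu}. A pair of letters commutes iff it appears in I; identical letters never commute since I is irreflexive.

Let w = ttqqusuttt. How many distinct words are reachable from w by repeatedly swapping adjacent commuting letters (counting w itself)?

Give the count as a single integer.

0(t) covers ∅
1(t) covers 0:t
2(q) covers 1:t
3(q) covers 2:q
4(u) covers 3:q
5(s) covers 3:q
6(u) covers 4:u
7(t) covers 5:s
8(t) covers 7:t
9(t) covers 8:t
floor of heap: 0:t
completions by unplaced set U, small U first (add the entries for U minus each lowest piece of U):
  |U|=1: {6}:1  {9}:1
  |U|=2: {4,6}:1  {6,9}:2  {8,9}:1
  |U|=3: {4,6,9}:3  {6,8,9}:3  {7,8,9}:1
  |U|=4: {4,6,8,9}:6  {5,7,8,9}:1  {6,7,8,9}:4
  |U|=5: {4,6,7,8,9}:10  {5,6,7,8,9}:5
  |U|=6: {4,5,6,7,8,9}:15
  |U|=7: {3,4,5,6,7,8,9}:15
  |U|=8: {2,3,4,5,6,7,8,9}:15
  start at 0(t): 15

15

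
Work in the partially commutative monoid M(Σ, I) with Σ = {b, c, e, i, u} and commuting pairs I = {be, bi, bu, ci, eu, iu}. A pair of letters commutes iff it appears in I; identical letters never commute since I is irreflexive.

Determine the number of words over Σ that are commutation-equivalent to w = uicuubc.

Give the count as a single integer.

21

piece 0:u — minimal
piece 1:i — minimal
piece 2:c rests on {0:u}
piece 3:u rests on {2:c}
piece 4:u rests on {3:u}
piece 5:b rests on {2:c}
piece 6:c rests on {4:u, 5:b}
minimal pieces: {0:u, 1:i}
ways to finish when only these pieces remain (= sum over removing one remaining piece with nothing left below it):
  1 left: {1}→1  {6}→1
  2 left: {1,6}→2  {4,6}→1  {5,6}→1
  3 left: {1,4,6}→3  {1,5,6}→3  {3,4,6}→1  {4,5,6}→2
  4 left: {1,3,4,6}→4  {1,4,5,6}→8  {3,4,5,6}→3
  5 left: {1,3,4,5,6}→15  {2,3,4,5,6}→3
  placing 0:u first → 18 extensions
  placing 1:i first → 3 extensions
total linear extensions = 21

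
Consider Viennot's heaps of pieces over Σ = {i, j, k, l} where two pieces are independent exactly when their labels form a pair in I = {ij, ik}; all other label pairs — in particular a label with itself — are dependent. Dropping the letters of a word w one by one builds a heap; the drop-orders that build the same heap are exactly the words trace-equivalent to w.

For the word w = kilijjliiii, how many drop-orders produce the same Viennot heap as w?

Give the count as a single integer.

6

drop 0:k onto floor
drop 1:i onto floor
drop 2:l onto {0:k, 1:i}
drop 3:i onto {2:l}
drop 4:j onto {2:l}
drop 5:j onto {4:j}
drop 6:l onto {3:i, 5:j}
drop 7:i onto {6:l}
drop 8:i onto {7:i}
drop 9:i onto {8:i}
drop 10:i onto {9:i}
ground layer = {0:k, 1:i}
drop-orders for the pieces not yet dropped (sum over which currently-grounded one goes next):
  1 to go: {10} 1
  2 to go: {9,10} 1
  3 to go: {8,9,10} 1
  4 to go: {7,8,9,10} 1
  5 to go: {6,7,8,9,10} 1
  6 to go: {3,6,7,8,9,10} 1  {5,6,7,8,9,10} 1
  7 to go: {3,5,6,7,8,9,10} 2  {4,5,6,7,8,9,10} 1
  8 to go: {3,4,5,6,7,8,9,10} 3
  9 to go: {2,3,4,5,6,7,8,9,10} 3
  if 0:k drops first: 3 orders
  if 1:i drops first: 3 orders
heap linearizations: 6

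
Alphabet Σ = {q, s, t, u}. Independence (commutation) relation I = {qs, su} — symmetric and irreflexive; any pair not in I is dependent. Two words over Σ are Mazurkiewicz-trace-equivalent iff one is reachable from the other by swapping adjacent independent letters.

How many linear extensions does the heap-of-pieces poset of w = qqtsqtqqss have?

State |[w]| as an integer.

12

0(q) covers ∅
1(q) covers 0:q
2(t) covers 1:q
3(s) covers 2:t
4(q) covers 2:t
5(t) covers 3:s, 4:q
6(q) covers 5:t
7(q) covers 6:q
8(s) covers 5:t
9(s) covers 8:s
floor of heap: 0:q
completions by unplaced set U, small U first (add the entries for U minus each lowest piece of U):
  |U|=1: {7}:1  {9}:1
  |U|=2: {6,7}:1  {7,9}:2  {8,9}:1
  |U|=3: {6,7,9}:3  {7,8,9}:3
  |U|=4: {6,7,8,9}:6
  |U|=5: {5,6,7,8,9}:6
  |U|=6: {3,5,6,7,8,9}:6  {4,5,6,7,8,9}:6
  |U|=7: {3,4,5,6,7,8,9}:12
  |U|=8: {2,3,4,5,6,7,8,9}:12
  start at 0(q): 12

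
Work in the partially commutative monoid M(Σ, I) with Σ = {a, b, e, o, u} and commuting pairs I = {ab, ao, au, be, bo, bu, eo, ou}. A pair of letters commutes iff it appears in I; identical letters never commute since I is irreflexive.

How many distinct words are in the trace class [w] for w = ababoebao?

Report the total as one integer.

1260

drop 0:a onto floor
drop 1:b onto floor
drop 2:a onto {0:a}
drop 3:b onto {1:b}
drop 4:o onto floor
drop 5:e onto {2:a}
drop 6:b onto {3:b}
drop 7:a onto {5:e}
drop 8:o onto {4:o}
ground layer = {0:a, 1:b, 4:o}
drop-orders for the pieces not yet dropped (sum over which currently-grounded one goes next):
  1 to go: {6} 1  {7} 1  {8} 1
  2 to go: {3,6} 1  {4,8} 1  {5,7} 1  {6,7} 2  {6,8} 2  {7,8} 2
  3 to go: {1,3,6} 1  {2,5,7} 1  {3,6,7} 3  {3,6,8} 3  {4,6,8} 3  {4,7,8} 3  {5,6,7} 3  {5,7,8} 3  {6,7,8} 6
  4 to go: {0,2,5,7} 1  {1,3,6,7} 4  {1,3,6,8} 4  {2,5,6,7} 4  {2,5,7,8} 4  {3,4,6,8} 6  {3,5,6,7} 6  {3,6,7,8} 12  {4,5,7,8} 6  {4,6,7,8} 12  {5,6,7,8} 12
  5 to go: {0,2,5,6,7} 5  {0,2,5,7,8} 5  {1,3,4,6,8} 10  {1,3,5,6,7} 10  {1,3,6,7,8} 20  {2,3,5,6,7} 10  {2,4,5,7,8} 10  {2,5,6,7,8} 20  {3,4,6,7,8} 30  {3,5,6,7,8} 30  {4,5,6,7,8} 30
  6 to go: {0,2,3,5,6,7} 15  {0,2,4,5,7,8} 15  {0,2,5,6,7,8} 30  {1,2,3,5,6,7} 20  {1,3,4,6,7,8} 60  {1,3,5,6,7,8} 60  {2,3,5,6,7,8} 60  {2,4,5,6,7,8} 60  {3,4,5,6,7,8} 90
  7 to go: {0,1,2,3,5,6,7} 35  {0,2,3,5,6,7,8} 105  {0,2,4,5,6,7,8} 105  {1,2,3,5,6,7,8} 140  {1,3,4,5,6,7,8} 210  {2,3,4,5,6,7,8} 210
  if 0:a drops first: 560 orders
  if 1:b drops first: 420 orders
  if 4:o drops first: 280 orders
heap linearizations: 1260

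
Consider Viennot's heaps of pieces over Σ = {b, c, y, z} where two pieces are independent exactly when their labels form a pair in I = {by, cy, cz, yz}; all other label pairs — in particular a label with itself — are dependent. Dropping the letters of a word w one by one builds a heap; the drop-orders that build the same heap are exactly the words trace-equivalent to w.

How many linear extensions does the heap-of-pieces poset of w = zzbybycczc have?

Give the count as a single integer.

180

0(z) covers ∅
1(z) covers 0:z
2(b) covers 1:z
3(y) covers ∅
4(b) covers 2:b
5(y) covers 3:y
6(c) covers 4:b
7(c) covers 6:c
8(z) covers 4:b
9(c) covers 7:c
floor of heap: 0:z, 3:y
completions by unplaced set U, small U first (add the entries for U minus each lowest piece of U):
  |U|=1: {5}:1  {8}:1  {9}:1
  |U|=2: {3,5}:1  {5,8}:2  {5,9}:2  {7,9}:1  {8,9}:2
  |U|=3: {3,5,8}:3  {3,5,9}:3  {5,7,9}:3  {5,8,9}:6  {6,7,9}:1  {7,8,9}:3
  |U|=4: {3,5,7,9}:6  {3,5,8,9}:12  {5,6,7,9}:4  {5,7,8,9}:12  {6,7,8,9}:4
  |U|=5: {3,5,6,7,9}:10  {3,5,7,8,9}:30  {4,6,7,8,9}:4  {5,6,7,8,9}:20
  |U|=6: {2,4,6,7,8,9}:4  {3,5,6,7,8,9}:60  {4,5,6,7,8,9}:24
  |U|=7: {1,2,4,6,7,8,9}:4  {2,4,5,6,7,8,9}:28  {3,4,5,6,7,8,9}:84
  |U|=8: {0,1,2,4,6,7,8,9}:4  {1,2,4,5,6,7,8,9}:32  {2,3,4,5,6,7,8,9}:112
  start at 0(z): 144
  start at 3(y): 36
sum over floor = 180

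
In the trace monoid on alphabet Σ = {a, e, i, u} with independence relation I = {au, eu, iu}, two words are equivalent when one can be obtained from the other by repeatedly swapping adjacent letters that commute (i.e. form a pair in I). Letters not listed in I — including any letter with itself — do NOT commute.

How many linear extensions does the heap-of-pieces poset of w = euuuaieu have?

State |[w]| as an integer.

70

0(e) covers ∅
1(u) covers ∅
2(u) covers 1:u
3(u) covers 2:u
4(a) covers 0:e
5(i) covers 4:a
6(e) covers 5:i
7(u) covers 3:u
floor of heap: 0:e, 1:u
completions by unplaced set U, small U first (add the entries for U minus each lowest piece of U):
  |U|=1: {6}:1  {7}:1
  |U|=2: {3,7}:1  {5,6}:1  {6,7}:2
  |U|=3: {2,3,7}:1  {3,6,7}:3  {4,5,6}:1  {5,6,7}:3
  |U|=4: {0,4,5,6}:1  {1,2,3,7}:1  {2,3,6,7}:4  {3,5,6,7}:6  {4,5,6,7}:4
  |U|=5: {0,4,5,6,7}:5  {1,2,3,6,7}:5  {2,3,5,6,7}:10  {3,4,5,6,7}:10
  |U|=6: {0,3,4,5,6,7}:15  {1,2,3,5,6,7}:15  {2,3,4,5,6,7}:20
  start at 0(e): 35
  start at 1(u): 35
sum over floor = 70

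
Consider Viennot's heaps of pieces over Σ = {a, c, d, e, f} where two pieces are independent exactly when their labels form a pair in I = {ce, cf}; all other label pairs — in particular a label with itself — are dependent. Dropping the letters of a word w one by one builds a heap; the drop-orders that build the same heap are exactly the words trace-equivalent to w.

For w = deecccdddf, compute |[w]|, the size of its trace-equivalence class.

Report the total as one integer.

piece 0:d — minimal
piece 1:e rests on {0:d}
piece 2:e rests on {1:e}
piece 3:c rests on {0:d}
piece 4:c rests on {3:c}
piece 5:c rests on {4:c}
piece 6:d rests on {2:e, 5:c}
piece 7:d rests on {6:d}
piece 8:d rests on {7:d}
piece 9:f rests on {8:d}
minimal pieces: {0:d}
ways to finish when only these pieces remain (= sum over removing one remaining piece with nothing left below it):
  1 left: {9}→1
  2 left: {8,9}→1
  3 left: {7,8,9}→1
  4 left: {6,7,8,9}→1
  5 left: {2,6,7,8,9}→1  {5,6,7,8,9}→1
  6 left: {1,2,6,7,8,9}→1  {2,5,6,7,8,9}→2  {4,5,6,7,8,9}→1
  7 left: {1,2,5,6,7,8,9}→3  {2,4,5,6,7,8,9}→3  {3,4,5,6,7,8,9}→1
  8 left: {1,2,4,5,6,7,8,9}→6  {2,3,4,5,6,7,8,9}→4
  placing 0:d first → 10 extensions

10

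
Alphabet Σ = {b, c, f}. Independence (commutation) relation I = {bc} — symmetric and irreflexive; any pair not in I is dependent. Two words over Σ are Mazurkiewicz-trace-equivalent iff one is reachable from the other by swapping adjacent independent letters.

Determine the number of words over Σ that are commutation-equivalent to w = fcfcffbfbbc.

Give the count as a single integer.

3

piece 0:f — minimal
piece 1:c rests on {0:f}
piece 2:f rests on {1:c}
piece 3:c rests on {2:f}
piece 4:f rests on {3:c}
piece 5:f rests on {4:f}
piece 6:b rests on {5:f}
piece 7:f rests on {6:b}
piece 8:b rests on {7:f}
piece 9:b rests on {8:b}
piece 10:c rests on {7:f}
minimal pieces: {0:f}
ways to finish when only these pieces remain (= sum over removing one remaining piece with nothing left below it):
  1 left: {9}→1  {10}→1
  2 left: {8,9}→1  {9,10}→2
  3 left: {8,9,10}→3
  4 left: {7,8,9,10}→3
  5 left: {6,7,8,9,10}→3
  6 left: {5,6,7,8,9,10}→3
  7 left: {4,5,6,7,8,9,10}→3
  8 left: {3,4,5,6,7,8,9,10}→3
  9 left: {2,3,4,5,6,7,8,9,10}→3
  placing 0:f first → 3 extensions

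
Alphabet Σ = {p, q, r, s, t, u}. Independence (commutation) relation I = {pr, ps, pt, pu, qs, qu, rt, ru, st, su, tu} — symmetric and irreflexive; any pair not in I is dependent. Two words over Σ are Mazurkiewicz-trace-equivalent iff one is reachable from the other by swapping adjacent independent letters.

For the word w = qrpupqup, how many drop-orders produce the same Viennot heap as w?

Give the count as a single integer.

piece 0:q — minimal
piece 1:r rests on {0:q}
piece 2:p rests on {0:q}
piece 3:u — minimal
piece 4:p rests on {2:p}
piece 5:q rests on {1:r, 4:p}
piece 6:u rests on {3:u}
piece 7:p rests on {5:q}
minimal pieces: {0:q, 3:u}
ways to finish when only these pieces remain (= sum over removing one remaining piece with nothing left below it):
  1 left: {6}→1  {7}→1
  2 left: {3,6}→1  {5,7}→1  {6,7}→2
  3 left: {1,5,7}→1  {3,6,7}→3  {4,5,7}→1  {5,6,7}→3
  4 left: {1,4,5,7}→2  {1,5,6,7}→4  {2,4,5,7}→1  {3,5,6,7}→6  {4,5,6,7}→4
  5 left: {1,2,4,5,7}→3  {1,3,5,6,7}→10  {1,4,5,6,7}→10  {2,4,5,6,7}→5  {3,4,5,6,7}→10
  6 left: {0,1,2,4,5,7}→3  {1,2,4,5,6,7}→18  {1,3,4,5,6,7}→30  {2,3,4,5,6,7}→15
  placing 0:q first → 63 extensions
  placing 3:u first → 21 extensions
total linear extensions = 84

84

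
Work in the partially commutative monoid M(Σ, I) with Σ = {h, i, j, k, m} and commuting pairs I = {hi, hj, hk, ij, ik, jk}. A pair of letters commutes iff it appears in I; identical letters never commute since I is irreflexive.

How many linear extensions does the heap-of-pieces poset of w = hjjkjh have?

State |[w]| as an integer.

60

#0=h has no predecessor
#1=j has no predecessor
#2=j depends on [1:j]
#3=k has no predecessor
#4=j depends on [2:j]
#5=h depends on [0:h]
sources: [0:h, 1:j, 3:k]
N(rest) = Σ N(rest − s) over sources s of rest; N(one piece) = 1:
  size 1 → [3]=1  [4]=1  [5]=1
  size 2 → [0,5]=1  [2,4]=1  [3,4]=2  [3,5]=2  [4,5]=2
  size 3 → [0,3,5]=3  [0,4,5]=3  [1,2,4]=1  [2,3,4]=3  [2,4,5]=3  [3,4,5]=6
  size 4 → [0,2,4,5]=6  [0,3,4,5]=12  [1,2,3,4]=4  [1,2,4,5]=4  [2,3,4,5]=12
  first=0(h) contributes 20
  first=1(j) contributes 30
  first=3(k) contributes 10
|[w]| = 60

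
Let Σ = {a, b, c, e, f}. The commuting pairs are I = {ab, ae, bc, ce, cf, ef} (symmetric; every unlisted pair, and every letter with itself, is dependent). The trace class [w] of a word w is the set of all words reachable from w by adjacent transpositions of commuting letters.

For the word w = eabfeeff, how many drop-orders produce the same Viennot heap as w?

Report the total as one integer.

35

#0=e has no predecessor
#1=a has no predecessor
#2=b depends on [0:e]
#3=f depends on [1:a, 2:b]
#4=e depends on [2:b]
#5=e depends on [4:e]
#6=f depends on [3:f]
#7=f depends on [6:f]
sources: [0:e, 1:a]
N(rest) = Σ N(rest − s) over sources s of rest; N(one piece) = 1:
  size 1 → [5]=1  [7]=1
  size 2 → [4,5]=1  [5,7]=2  [6,7]=1
  size 3 → [3,6,7]=1  [4,5,7]=3  [5,6,7]=3
  size 4 → [1,3,6,7]=1  [3,5,6,7]=4  [4,5,6,7]=6
  size 5 → [1,3,5,6,7]=5  [3,4,5,6,7]=10
  size 6 → [1,3,4,5,6,7]=15  [2,3,4,5,6,7]=10
  first=0(e) contributes 25
  first=1(a) contributes 10
|[w]| = 35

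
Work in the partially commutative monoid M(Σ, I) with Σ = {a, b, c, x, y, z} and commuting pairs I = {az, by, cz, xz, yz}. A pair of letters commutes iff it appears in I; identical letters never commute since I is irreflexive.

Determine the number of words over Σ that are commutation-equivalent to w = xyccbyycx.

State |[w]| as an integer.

3

piece 0:x — minimal
piece 1:y rests on {0:x}
piece 2:c rests on {1:y}
piece 3:c rests on {2:c}
piece 4:b rests on {3:c}
piece 5:y rests on {3:c}
piece 6:y rests on {5:y}
piece 7:c rests on {4:b, 6:y}
piece 8:x rests on {7:c}
minimal pieces: {0:x}
ways to finish when only these pieces remain (= sum over removing one remaining piece with nothing left below it):
  1 left: {8}→1
  2 left: {7,8}→1
  3 left: {4,7,8}→1  {6,7,8}→1
  4 left: {4,6,7,8}→2  {5,6,7,8}→1
  5 left: {4,5,6,7,8}→3
  6 left: {3,4,5,6,7,8}→3
  7 left: {2,3,4,5,6,7,8}→3
  placing 0:x first → 3 extensions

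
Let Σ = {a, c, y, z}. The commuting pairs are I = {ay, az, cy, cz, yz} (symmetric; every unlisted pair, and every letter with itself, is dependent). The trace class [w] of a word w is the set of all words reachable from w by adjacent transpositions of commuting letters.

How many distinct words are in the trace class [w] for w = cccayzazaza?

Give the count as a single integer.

drop 0:c onto floor
drop 1:c onto {0:c}
drop 2:c onto {1:c}
drop 3:a onto {2:c}
drop 4:y onto floor
drop 5:z onto floor
drop 6:a onto {3:a}
drop 7:z onto {5:z}
drop 8:a onto {6:a}
drop 9:z onto {7:z}
drop 10:a onto {8:a}
ground layer = {0:c, 4:y, 5:z}
drop-orders for the pieces not yet dropped (sum over which currently-grounded one goes next):
  1 to go: {4} 1  {9} 1  {10} 1
  2 to go: {4,9} 2  {4,10} 2  {7,9} 1  {8,10} 1  {9,10} 2
  3 to go: {4,7,9} 3  {4,8,10} 3  {4,9,10} 6  {5,7,9} 1  {6,8,10} 1  {7,9,10} 3  {8,9,10} 3
  4 to go: {3,6,8,10} 1  {4,5,7,9} 4  {4,6,8,10} 4  {4,7,9,10} 12  {4,8,9,10} 12  {5,7,9,10} 4  {6,8,9,10} 4  {7,8,9,10} 6
  5 to go: {2,3,6,8,10} 1  {3,4,6,8,10} 5  {3,6,8,9,10} 5  {4,5,7,9,10} 20  {4,6,8,9,10} 20  {4,7,8,9,10} 30  {5,7,8,9,10} 10  {6,7,8,9,10} 10
  6 to go: {1,2,3,6,8,10} 1  {2,3,4,6,8,10} 6  {2,3,6,8,9,10} 6  {3,4,6,8,9,10} 30  {3,6,7,8,9,10} 15  {4,5,7,8,9,10} 60  {4,6,7,8,9,10} 60  {5,6,7,8,9,10} 20
  7 to go: {0,1,2,3,6,8,10} 1  {1,2,3,4,6,8,10} 7  {1,2,3,6,8,9,10} 7  {2,3,4,6,8,9,10} 42  {2,3,6,7,8,9,10} 21  {3,4,6,7,8,9,10} 105  {3,5,6,7,8,9,10} 35  {4,5,6,7,8,9,10} 140
  8 to go: {0,1,2,3,4,6,8,10} 8  {0,1,2,3,6,8,9,10} 8  {1,2,3,4,6,8,9,10} 56  {1,2,3,6,7,8,9,10} 28  {2,3,4,6,7,8,9,10} 168  {2,3,5,6,7,8,9,10} 56  {3,4,5,6,7,8,9,10} 280
  9 to go: {0,1,2,3,4,6,8,9,10} 72  {0,1,2,3,6,7,8,9,10} 36  {1,2,3,4,6,7,8,9,10} 252  {1,2,3,5,6,7,8,9,10} 84  {2,3,4,5,6,7,8,9,10} 504
  if 0:c drops first: 840 orders
  if 4:y drops first: 120 orders
  if 5:z drops first: 360 orders
heap linearizations: 1320

1320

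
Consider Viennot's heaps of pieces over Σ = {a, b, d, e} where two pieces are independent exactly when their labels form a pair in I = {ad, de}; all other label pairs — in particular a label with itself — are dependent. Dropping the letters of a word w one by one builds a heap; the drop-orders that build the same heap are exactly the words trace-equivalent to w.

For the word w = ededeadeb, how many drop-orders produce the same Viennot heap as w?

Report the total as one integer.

56

drop 0:e onto floor
drop 1:d onto floor
drop 2:e onto {0:e}
drop 3:d onto {1:d}
drop 4:e onto {2:e}
drop 5:a onto {4:e}
drop 6:d onto {3:d}
drop 7:e onto {5:a}
drop 8:b onto {6:d, 7:e}
ground layer = {0:e, 1:d}
drop-orders for the pieces not yet dropped (sum over which currently-grounded one goes next):
  1 to go: {8} 1
  2 to go: {6,8} 1  {7,8} 1
  3 to go: {3,6,8} 1  {5,7,8} 1  {6,7,8} 2
  4 to go: {1,3,6,8} 1  {3,6,7,8} 3  {4,5,7,8} 1  {5,6,7,8} 3
  5 to go: {1,3,6,7,8} 4  {2,4,5,7,8} 1  {3,5,6,7,8} 6  {4,5,6,7,8} 4
  6 to go: {0,2,4,5,7,8} 1  {1,3,5,6,7,8} 10  {2,4,5,6,7,8} 5  {3,4,5,6,7,8} 10
  7 to go: {0,2,4,5,6,7,8} 6  {1,3,4,5,6,7,8} 20  {2,3,4,5,6,7,8} 15
  if 0:e drops first: 35 orders
  if 1:d drops first: 21 orders
heap linearizations: 56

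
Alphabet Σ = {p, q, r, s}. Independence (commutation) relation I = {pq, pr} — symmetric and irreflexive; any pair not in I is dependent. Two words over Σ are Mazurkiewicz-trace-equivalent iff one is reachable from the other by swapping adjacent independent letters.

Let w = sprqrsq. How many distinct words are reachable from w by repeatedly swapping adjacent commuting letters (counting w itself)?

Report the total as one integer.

4

#0=s has no predecessor
#1=p depends on [0:s]
#2=r depends on [0:s]
#3=q depends on [2:r]
#4=r depends on [3:q]
#5=s depends on [1:p, 4:r]
#6=q depends on [5:s]
sources: [0:s]
N(rest) = Σ N(rest − s) over sources s of rest; N(one piece) = 1:
  size 1 → [6]=1
  size 2 → [5,6]=1
  size 3 → [1,5,6]=1  [4,5,6]=1
  size 4 → [1,4,5,6]=2  [3,4,5,6]=1
  size 5 → [1,3,4,5,6]=3  [2,3,4,5,6]=1
  first=0(s) contributes 4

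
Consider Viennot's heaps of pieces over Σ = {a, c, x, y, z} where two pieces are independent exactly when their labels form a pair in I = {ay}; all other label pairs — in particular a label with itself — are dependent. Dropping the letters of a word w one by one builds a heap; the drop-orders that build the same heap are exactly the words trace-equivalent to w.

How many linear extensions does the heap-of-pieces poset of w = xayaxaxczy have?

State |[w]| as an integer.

piece 0:x — minimal
piece 1:a rests on {0:x}
piece 2:y rests on {0:x}
piece 3:a rests on {1:a}
piece 4:x rests on {2:y, 3:a}
piece 5:a rests on {4:x}
piece 6:x rests on {5:a}
piece 7:c rests on {6:x}
piece 8:z rests on {7:c}
piece 9:y rests on {8:z}
minimal pieces: {0:x}
ways to finish when only these pieces remain (= sum over removing one remaining piece with nothing left below it):
  1 left: {9}→1
  2 left: {8,9}→1
  3 left: {7,8,9}→1
  4 left: {6,7,8,9}→1
  5 left: {5,6,7,8,9}→1
  6 left: {4,5,6,7,8,9}→1
  7 left: {2,4,5,6,7,8,9}→1  {3,4,5,6,7,8,9}→1
  8 left: {1,3,4,5,6,7,8,9}→1  {2,3,4,5,6,7,8,9}→2
  placing 0:x first → 3 extensions

3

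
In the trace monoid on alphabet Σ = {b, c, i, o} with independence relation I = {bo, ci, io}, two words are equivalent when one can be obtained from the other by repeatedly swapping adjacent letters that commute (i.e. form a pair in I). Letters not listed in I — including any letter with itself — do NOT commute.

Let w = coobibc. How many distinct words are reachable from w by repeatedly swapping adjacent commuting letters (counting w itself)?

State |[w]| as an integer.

10

piece 0:c — minimal
piece 1:o rests on {0:c}
piece 2:o rests on {1:o}
piece 3:b rests on {0:c}
piece 4:i rests on {3:b}
piece 5:b rests on {4:i}
piece 6:c rests on {2:o, 5:b}
minimal pieces: {0:c}
ways to finish when only these pieces remain (= sum over removing one remaining piece with nothing left below it):
  1 left: {6}→1
  2 left: {2,6}→1  {5,6}→1
  3 left: {1,2,6}→1  {2,5,6}→2  {4,5,6}→1
  4 left: {1,2,5,6}→3  {2,4,5,6}→3  {3,4,5,6}→1
  5 left: {1,2,4,5,6}→6  {2,3,4,5,6}→4
  placing 0:c first → 10 extensions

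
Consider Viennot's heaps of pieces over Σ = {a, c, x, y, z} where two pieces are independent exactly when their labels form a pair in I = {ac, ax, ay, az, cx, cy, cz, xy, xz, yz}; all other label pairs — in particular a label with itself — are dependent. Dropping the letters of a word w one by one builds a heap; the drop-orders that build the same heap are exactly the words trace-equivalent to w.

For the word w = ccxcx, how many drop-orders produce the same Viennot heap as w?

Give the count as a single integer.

10

0(c) covers ∅
1(c) covers 0:c
2(x) covers ∅
3(c) covers 1:c
4(x) covers 2:x
floor of heap: 0:c, 2:x
completions by unplaced set U, small U first (add the entries for U minus each lowest piece of U):
  |U|=1: {3}:1  {4}:1
  |U|=2: {1,3}:1  {2,4}:1  {3,4}:2
  |U|=3: {0,1,3}:1  {1,3,4}:3  {2,3,4}:3
  start at 0(c): 6
  start at 2(x): 4
sum over floor = 10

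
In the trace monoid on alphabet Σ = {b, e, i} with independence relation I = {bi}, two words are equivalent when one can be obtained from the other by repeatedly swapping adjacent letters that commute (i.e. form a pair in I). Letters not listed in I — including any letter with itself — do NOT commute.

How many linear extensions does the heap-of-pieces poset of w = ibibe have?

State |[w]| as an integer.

6

0(i) covers ∅
1(b) covers ∅
2(i) covers 0:i
3(b) covers 1:b
4(e) covers 2:i, 3:b
floor of heap: 0:i, 1:b
completions by unplaced set U, small U first (add the entries for U minus each lowest piece of U):
  |U|=1: {4}:1
  |U|=2: {2,4}:1  {3,4}:1
  |U|=3: {0,2,4}:1  {1,3,4}:1  {2,3,4}:2
  start at 0(i): 3
  start at 1(b): 3
sum over floor = 6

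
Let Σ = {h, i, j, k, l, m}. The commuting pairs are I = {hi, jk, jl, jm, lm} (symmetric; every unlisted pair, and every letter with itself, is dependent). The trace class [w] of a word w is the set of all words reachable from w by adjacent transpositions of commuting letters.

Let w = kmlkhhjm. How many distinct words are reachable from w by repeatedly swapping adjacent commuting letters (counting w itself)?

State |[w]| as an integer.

4

drop 0:k onto floor
drop 1:m onto {0:k}
drop 2:l onto {0:k}
drop 3:k onto {1:m, 2:l}
drop 4:h onto {3:k}
drop 5:h onto {4:h}
drop 6:j onto {5:h}
drop 7:m onto {5:h}
ground layer = {0:k}
drop-orders for the pieces not yet dropped (sum over which currently-grounded one goes next):
  1 to go: {6} 1  {7} 1
  2 to go: {6,7} 2
  3 to go: {5,6,7} 2
  4 to go: {4,5,6,7} 2
  5 to go: {3,4,5,6,7} 2
  6 to go: {1,3,4,5,6,7} 2  {2,3,4,5,6,7} 2
  if 0:k drops first: 4 orders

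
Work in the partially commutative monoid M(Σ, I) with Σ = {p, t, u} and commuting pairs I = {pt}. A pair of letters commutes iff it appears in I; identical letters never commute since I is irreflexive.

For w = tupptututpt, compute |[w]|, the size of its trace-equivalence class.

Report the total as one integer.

drop 0:t onto floor
drop 1:u onto {0:t}
drop 2:p onto {1:u}
drop 3:p onto {2:p}
drop 4:t onto {1:u}
drop 5:u onto {3:p, 4:t}
drop 6:t onto {5:u}
drop 7:u onto {6:t}
drop 8:t onto {7:u}
drop 9:p onto {7:u}
drop 10:t onto {8:t}
ground layer = {0:t}
drop-orders for the pieces not yet dropped (sum over which currently-grounded one goes next):
  1 to go: {9} 1  {10} 1
  2 to go: {8,10} 1  {9,10} 2
  3 to go: {8,9,10} 3
  4 to go: {7,8,9,10} 3
  5 to go: {6,7,8,9,10} 3
  6 to go: {5,6,7,8,9,10} 3
  7 to go: {3,5,6,7,8,9,10} 3  {4,5,6,7,8,9,10} 3
  8 to go: {2,3,5,6,7,8,9,10} 3  {3,4,5,6,7,8,9,10} 6
  9 to go: {2,3,4,5,6,7,8,9,10} 9
  if 0:t drops first: 9 orders

9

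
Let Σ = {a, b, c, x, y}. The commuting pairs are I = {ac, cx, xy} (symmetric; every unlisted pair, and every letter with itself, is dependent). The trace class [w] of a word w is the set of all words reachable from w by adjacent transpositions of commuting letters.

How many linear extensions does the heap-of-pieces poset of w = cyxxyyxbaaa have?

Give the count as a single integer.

piece 0:c — minimal
piece 1:y rests on {0:c}
piece 2:x — minimal
piece 3:x rests on {2:x}
piece 4:y rests on {1:y}
piece 5:y rests on {4:y}
piece 6:x rests on {3:x}
piece 7:b rests on {5:y, 6:x}
piece 8:a rests on {7:b}
piece 9:a rests on {8:a}
piece 10:a rests on {9:a}
minimal pieces: {0:c, 2:x}
ways to finish when only these pieces remain (= sum over removing one remaining piece with nothing left below it):
  1 left: {10}→1
  2 left: {9,10}→1
  3 left: {8,9,10}→1
  4 left: {7,8,9,10}→1
  5 left: {5,7,8,9,10}→1  {6,7,8,9,10}→1
  6 left: {3,6,7,8,9,10}→1  {4,5,7,8,9,10}→1  {5,6,7,8,9,10}→2
  7 left: {1,4,5,7,8,9,10}→1  {2,3,6,7,8,9,10}→1  {3,5,6,7,8,9,10}→3  {4,5,6,7,8,9,10}→3
  8 left: {0,1,4,5,7,8,9,10}→1  {1,4,5,6,7,8,9,10}→4  {2,3,5,6,7,8,9,10}→4  {3,4,5,6,7,8,9,10}→6
  9 left: {0,1,4,5,6,7,8,9,10}→5  {1,3,4,5,6,7,8,9,10}→10  {2,3,4,5,6,7,8,9,10}→10
  placing 0:c first → 20 extensions
  placing 2:x first → 15 extensions
total linear extensions = 35

35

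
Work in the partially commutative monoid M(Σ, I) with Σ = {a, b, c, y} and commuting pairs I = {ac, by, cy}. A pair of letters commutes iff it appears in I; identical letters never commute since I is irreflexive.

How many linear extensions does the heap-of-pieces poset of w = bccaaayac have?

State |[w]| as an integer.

#0=b has no predecessor
#1=c depends on [0:b]
#2=c depends on [1:c]
#3=a depends on [0:b]
#4=a depends on [3:a]
#5=a depends on [4:a]
#6=y depends on [5:a]
#7=a depends on [6:y]
#8=c depends on [2:c]
sources: [0:b]
N(rest) = Σ N(rest − s) over sources s of rest; N(one piece) = 1:
  size 1 → [7]=1  [8]=1
  size 2 → [2,8]=1  [6,7]=1  [7,8]=2
  size 3 → [1,2,8]=1  [2,7,8]=3  [5,6,7]=1  [6,7,8]=3
  size 4 → [1,2,7,8]=4  [2,6,7,8]=6  [4,5,6,7]=1  [5,6,7,8]=4
  size 5 → [1,2,6,7,8]=10  [2,5,6,7,8]=10  [3,4,5,6,7]=1  [4,5,6,7,8]=5
  size 6 → [1,2,5,6,7,8]=20  [2,4,5,6,7,8]=15  [3,4,5,6,7,8]=6
  size 7 → [1,2,4,5,6,7,8]=35  [2,3,4,5,6,7,8]=21
  first=0(b) contributes 56

56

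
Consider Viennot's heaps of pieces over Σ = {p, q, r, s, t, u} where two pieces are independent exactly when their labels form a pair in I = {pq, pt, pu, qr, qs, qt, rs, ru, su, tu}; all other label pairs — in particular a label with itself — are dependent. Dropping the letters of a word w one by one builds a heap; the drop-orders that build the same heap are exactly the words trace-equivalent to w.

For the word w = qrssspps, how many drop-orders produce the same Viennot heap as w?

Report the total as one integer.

32

0(q) covers ∅
1(r) covers ∅
2(s) covers ∅
3(s) covers 2:s
4(s) covers 3:s
5(p) covers 1:r, 4:s
6(p) covers 5:p
7(s) covers 6:p
floor of heap: 0:q, 1:r, 2:s
completions by unplaced set U, small U first (add the entries for U minus each lowest piece of U):
  |U|=1: {0}:1  {7}:1
  |U|=2: {0,7}:2  {6,7}:1
  |U|=3: {0,6,7}:3  {5,6,7}:1
  |U|=4: {0,5,6,7}:4  {1,5,6,7}:1  {4,5,6,7}:1
  |U|=5: {0,1,5,6,7}:5  {0,4,5,6,7}:5  {1,4,5,6,7}:2  {3,4,5,6,7}:1
  |U|=6: {0,1,4,5,6,7}:12  {0,3,4,5,6,7}:6  {1,3,4,5,6,7}:3  {2,3,4,5,6,7}:1
  start at 0(q): 4
  start at 1(r): 7
  start at 2(s): 21
sum over floor = 32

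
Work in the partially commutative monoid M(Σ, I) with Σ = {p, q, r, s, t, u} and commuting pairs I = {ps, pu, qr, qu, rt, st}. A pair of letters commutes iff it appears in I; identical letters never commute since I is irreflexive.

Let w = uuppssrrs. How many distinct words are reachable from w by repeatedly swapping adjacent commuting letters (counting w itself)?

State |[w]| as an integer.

#0=u has no predecessor
#1=u depends on [0:u]
#2=p has no predecessor
#3=p depends on [2:p]
#4=s depends on [1:u]
#5=s depends on [4:s]
#6=r depends on [3:p, 5:s]
#7=r depends on [6:r]
#8=s depends on [7:r]
sources: [0:u, 2:p]
N(rest) = Σ N(rest − s) over sources s of rest; N(one piece) = 1:
  size 1 → [8]=1
  size 2 → [7,8]=1
  size 3 → [6,7,8]=1
  size 4 → [3,6,7,8]=1  [5,6,7,8]=1
  size 5 → [2,3,6,7,8]=1  [3,5,6,7,8]=2  [4,5,6,7,8]=1
  size 6 → [1,4,5,6,7,8]=1  [2,3,5,6,7,8]=3  [3,4,5,6,7,8]=3
  size 7 → [0,1,4,5,6,7,8]=1  [1,3,4,5,6,7,8]=4  [2,3,4,5,6,7,8]=6
  first=0(u) contributes 10
  first=2(p) contributes 5
|[w]| = 15

15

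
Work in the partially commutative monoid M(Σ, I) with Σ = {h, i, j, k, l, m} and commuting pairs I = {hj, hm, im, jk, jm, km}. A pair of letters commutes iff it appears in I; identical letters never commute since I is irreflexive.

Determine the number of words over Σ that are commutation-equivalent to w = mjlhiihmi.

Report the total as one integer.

12

0(m) covers ∅
1(j) covers ∅
2(l) covers 0:m, 1:j
3(h) covers 2:l
4(i) covers 3:h
5(i) covers 4:i
6(h) covers 5:i
7(m) covers 2:l
8(i) covers 6:h
floor of heap: 0:m, 1:j
completions by unplaced set U, small U first (add the entries for U minus each lowest piece of U):
  |U|=1: {7}:1  {8}:1
  |U|=2: {6,8}:1  {7,8}:2
  |U|=3: {5,6,8}:1  {6,7,8}:3
  |U|=4: {4,5,6,8}:1  {5,6,7,8}:4
  |U|=5: {3,4,5,6,8}:1  {4,5,6,7,8}:5
  |U|=6: {3,4,5,6,7,8}:6
  |U|=7: {2,3,4,5,6,7,8}:6
  start at 0(m): 6
  start at 1(j): 6
sum over floor = 12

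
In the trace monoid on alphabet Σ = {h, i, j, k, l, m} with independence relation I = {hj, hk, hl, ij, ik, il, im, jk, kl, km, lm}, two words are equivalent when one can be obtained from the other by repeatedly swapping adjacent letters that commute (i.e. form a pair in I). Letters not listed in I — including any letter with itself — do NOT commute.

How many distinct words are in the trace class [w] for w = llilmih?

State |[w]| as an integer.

105

0(l) covers ∅
1(l) covers 0:l
2(i) covers ∅
3(l) covers 1:l
4(m) covers ∅
5(i) covers 2:i
6(h) covers 4:m, 5:i
floor of heap: 0:l, 2:i, 4:m
completions by unplaced set U, small U first (add the entries for U minus each lowest piece of U):
  |U|=1: {3}:1  {6}:1
  |U|=2: {1,3}:1  {3,6}:2  {4,6}:1  {5,6}:1
  |U|=3: {0,1,3}:1  {1,3,6}:3  {2,5,6}:1  {3,4,6}:3  {3,5,6}:3  {4,5,6}:2
  |U|=4: {0,1,3,6}:4  {1,3,4,6}:6  {1,3,5,6}:6  {2,3,5,6}:4  {2,4,5,6}:3  {3,4,5,6}:8
  |U|=5: {0,1,3,4,6}:10  {0,1,3,5,6}:10  {1,2,3,5,6}:10  {1,3,4,5,6}:20  {2,3,4,5,6}:15
  start at 0(l): 45
  start at 2(i): 40
  start at 4(m): 20
sum over floor = 105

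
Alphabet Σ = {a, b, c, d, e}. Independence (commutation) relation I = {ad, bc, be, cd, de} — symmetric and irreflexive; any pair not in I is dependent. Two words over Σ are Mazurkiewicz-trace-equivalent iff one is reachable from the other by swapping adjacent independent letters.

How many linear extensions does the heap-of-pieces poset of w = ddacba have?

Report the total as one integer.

9

0(d) covers ∅
1(d) covers 0:d
2(a) covers ∅
3(c) covers 2:a
4(b) covers 1:d, 2:a
5(a) covers 3:c, 4:b
floor of heap: 0:d, 2:a
completions by unplaced set U, small U first (add the entries for U minus each lowest piece of U):
  |U|=1: {5}:1
  |U|=2: {3,5}:1  {4,5}:1
  |U|=3: {1,4,5}:1  {3,4,5}:2
  |U|=4: {0,1,4,5}:1  {1,3,4,5}:3  {2,3,4,5}:2
  start at 0(d): 5
  start at 2(a): 4
sum over floor = 9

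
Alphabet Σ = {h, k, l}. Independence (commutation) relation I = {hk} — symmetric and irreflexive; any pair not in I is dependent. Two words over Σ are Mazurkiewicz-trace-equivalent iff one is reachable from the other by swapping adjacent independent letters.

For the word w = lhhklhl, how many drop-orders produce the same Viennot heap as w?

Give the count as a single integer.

0(l) covers ∅
1(h) covers 0:l
2(h) covers 1:h
3(k) covers 0:l
4(l) covers 2:h, 3:k
5(h) covers 4:l
6(l) covers 5:h
floor of heap: 0:l
completions by unplaced set U, small U first (add the entries for U minus each lowest piece of U):
  |U|=1: {6}:1
  |U|=2: {5,6}:1
  |U|=3: {4,5,6}:1
  |U|=4: {2,4,5,6}:1  {3,4,5,6}:1
  |U|=5: {1,2,4,5,6}:1  {2,3,4,5,6}:2
  start at 0(l): 3

3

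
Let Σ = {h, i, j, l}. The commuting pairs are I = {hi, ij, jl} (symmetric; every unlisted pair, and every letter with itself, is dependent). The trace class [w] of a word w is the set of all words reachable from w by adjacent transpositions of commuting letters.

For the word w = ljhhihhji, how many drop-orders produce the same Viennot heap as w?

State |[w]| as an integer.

piece 0:l — minimal
piece 1:j — minimal
piece 2:h rests on {0:l, 1:j}
piece 3:h rests on {2:h}
piece 4:i rests on {0:l}
piece 5:h rests on {3:h}
piece 6:h rests on {5:h}
piece 7:j rests on {6:h}
piece 8:i rests on {4:i}
minimal pieces: {0:l, 1:j}
ways to finish when only these pieces remain (= sum over removing one remaining piece with nothing left below it):
  1 left: {7}→1  {8}→1
  2 left: {4,8}→1  {6,7}→1  {7,8}→2
  3 left: {4,7,8}→3  {5,6,7}→1  {6,7,8}→3
  4 left: {3,5,6,7}→1  {4,6,7,8}→6  {5,6,7,8}→4
  5 left: {2,3,5,6,7}→1  {3,5,6,7,8}→5  {4,5,6,7,8}→10
  6 left: {1,2,3,5,6,7}→1  {2,3,5,6,7,8}→6  {3,4,5,6,7,8}→15
  7 left: {1,2,3,5,6,7,8}→7  {2,3,4,5,6,7,8}→21
  placing 0:l first → 28 extensions
  placing 1:j first → 21 extensions
total linear extensions = 49

49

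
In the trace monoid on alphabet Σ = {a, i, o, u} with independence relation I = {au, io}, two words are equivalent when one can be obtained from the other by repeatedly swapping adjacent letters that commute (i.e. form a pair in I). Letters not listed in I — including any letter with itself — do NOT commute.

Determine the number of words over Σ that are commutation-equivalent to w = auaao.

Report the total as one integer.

4

#0=a has no predecessor
#1=u has no predecessor
#2=a depends on [0:a]
#3=a depends on [2:a]
#4=o depends on [1:u, 3:a]
sources: [0:a, 1:u]
N(rest) = Σ N(rest − s) over sources s of rest; N(one piece) = 1:
  size 1 → [4]=1
  size 2 → [1,4]=1  [3,4]=1
  size 3 → [1,3,4]=2  [2,3,4]=1
  first=0(a) contributes 3
  first=1(u) contributes 1
|[w]| = 4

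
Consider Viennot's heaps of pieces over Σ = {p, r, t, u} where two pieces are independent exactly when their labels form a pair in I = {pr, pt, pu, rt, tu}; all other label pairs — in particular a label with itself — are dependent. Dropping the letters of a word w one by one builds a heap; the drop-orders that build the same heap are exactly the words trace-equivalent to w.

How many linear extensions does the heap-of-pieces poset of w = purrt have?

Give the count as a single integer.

0(p) covers ∅
1(u) covers ∅
2(r) covers 1:u
3(r) covers 2:r
4(t) covers ∅
floor of heap: 0:p, 1:u, 4:t
completions by unplaced set U, small U first (add the entries for U minus each lowest piece of U):
  |U|=1: {0}:1  {3}:1  {4}:1
  |U|=2: {0,3}:2  {0,4}:2  {2,3}:1  {3,4}:2
  |U|=3: {0,2,3}:3  {0,3,4}:6  {1,2,3}:1  {2,3,4}:3
  start at 0(p): 4
  start at 1(u): 12
  start at 4(t): 4
sum over floor = 20

20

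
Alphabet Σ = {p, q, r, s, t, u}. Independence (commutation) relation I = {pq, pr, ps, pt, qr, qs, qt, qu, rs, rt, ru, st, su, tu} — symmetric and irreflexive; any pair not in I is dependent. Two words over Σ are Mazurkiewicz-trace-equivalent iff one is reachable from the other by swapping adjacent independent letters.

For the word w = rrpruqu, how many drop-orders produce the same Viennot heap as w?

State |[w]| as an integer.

140

piece 0:r — minimal
piece 1:r rests on {0:r}
piece 2:p — minimal
piece 3:r rests on {1:r}
piece 4:u rests on {2:p}
piece 5:q — minimal
piece 6:u rests on {4:u}
minimal pieces: {0:r, 2:p, 5:q}
ways to finish when only these pieces remain (= sum over removing one remaining piece with nothing left below it):
  1 left: {3}→1  {5}→1  {6}→1
  2 left: {1,3}→1  {3,5}→2  {3,6}→2  {4,6}→1  {5,6}→2
  3 left: {0,1,3}→1  {1,3,5}→3  {1,3,6}→3  {2,4,6}→1  {3,4,6}→3  {3,5,6}→6  {4,5,6}→3
  4 left: {0,1,3,5}→4  {0,1,3,6}→4  {1,3,4,6}→6  {1,3,5,6}→12  {2,3,4,6}→4  {2,4,5,6}→4  {3,4,5,6}→12
  5 left: {0,1,3,4,6}→10  {0,1,3,5,6}→20  {1,2,3,4,6}→10  {1,3,4,5,6}→30  {2,3,4,5,6}→20
  placing 0:r first → 60 extensions
  placing 2:p first → 60 extensions
  placing 5:q first → 20 extensions
total linear extensions = 140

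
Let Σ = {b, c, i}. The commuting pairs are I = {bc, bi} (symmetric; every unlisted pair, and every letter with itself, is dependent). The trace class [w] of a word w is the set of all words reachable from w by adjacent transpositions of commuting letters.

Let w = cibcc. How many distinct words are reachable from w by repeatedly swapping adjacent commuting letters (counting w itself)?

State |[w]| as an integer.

piece 0:c — minimal
piece 1:i rests on {0:c}
piece 2:b — minimal
piece 3:c rests on {1:i}
piece 4:c rests on {3:c}
minimal pieces: {0:c, 2:b}
ways to finish when only these pieces remain (= sum over removing one remaining piece with nothing left below it):
  1 left: {2}→1  {4}→1
  2 left: {2,4}→2  {3,4}→1
  3 left: {1,3,4}→1  {2,3,4}→3
  placing 0:c first → 4 extensions
  placing 2:b first → 1 extensions
total linear extensions = 5

5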